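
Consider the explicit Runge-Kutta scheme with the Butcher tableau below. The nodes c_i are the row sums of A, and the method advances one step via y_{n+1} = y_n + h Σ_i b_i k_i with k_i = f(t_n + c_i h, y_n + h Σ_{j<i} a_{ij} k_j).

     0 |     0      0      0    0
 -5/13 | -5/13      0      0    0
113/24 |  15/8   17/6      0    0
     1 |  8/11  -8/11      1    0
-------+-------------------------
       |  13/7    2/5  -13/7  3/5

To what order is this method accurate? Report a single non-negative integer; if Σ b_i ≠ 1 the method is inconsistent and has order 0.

b = (13/7, 2/5, -13/7, 3/5)
c = (0, -5/13, 113/24, 1)
Ac = (0, 0, -85/78, 17119/3432)
Σ b_i: 13/7·1 + 2/5·1 + (-13/7)·1 + 3/5·1 = 1 ✓
b·c: 2/5·(-5/13) + (-13/7)·113/24 + 3/5·1 = -90613/10920 ≠ 1/2 ⇒ order 1.

1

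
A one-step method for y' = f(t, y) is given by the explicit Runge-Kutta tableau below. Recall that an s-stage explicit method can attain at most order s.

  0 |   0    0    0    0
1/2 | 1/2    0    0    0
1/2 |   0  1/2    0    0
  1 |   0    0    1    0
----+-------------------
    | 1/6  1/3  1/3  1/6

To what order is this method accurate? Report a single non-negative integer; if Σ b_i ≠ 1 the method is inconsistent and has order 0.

b = (1/6, 1/3, 1/3, 1/6)
c = (0, 1/2, 1/2, 1)
Ac = (0, 0, 1/4, 1/2)
Σ b_i: 1/6·1 + 1/3·1 + 1/3·1 + 1/6·1 = 1 ✓
b·c: 1/3·1/2 + 1/3·1/2 + 1/6·1 = 1/2 ✓
b·c²: 1/3·1/4 + 1/3·1/4 + 1/6·1 = 1/3 ✓
b·Ac: 1/3·1/4 + 1/6·1/2 = 1/6 ✓
b·c³: 1/3·1/8 + 1/3·1/8 + 1/6·1 = 1/4 ✓
b·(c∘Ac): 1/3·1/8 + 1/6·1/2 = 1/8 ✓
b·Ac²: 1/3·1/8 + 1/6·1/4 = 1/12 ✓
b·A²c: 1/6·1/4 = 1/24 ✓; 4 stages ⇒ order 4.

4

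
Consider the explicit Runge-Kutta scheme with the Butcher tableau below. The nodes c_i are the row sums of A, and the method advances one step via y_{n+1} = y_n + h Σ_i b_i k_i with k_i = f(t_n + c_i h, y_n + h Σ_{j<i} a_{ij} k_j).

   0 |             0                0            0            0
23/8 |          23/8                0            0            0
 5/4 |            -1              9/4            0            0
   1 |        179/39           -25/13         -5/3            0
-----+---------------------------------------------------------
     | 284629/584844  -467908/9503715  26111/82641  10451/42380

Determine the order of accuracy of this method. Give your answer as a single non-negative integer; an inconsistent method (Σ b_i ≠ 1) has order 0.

3

b = (284629/584844, -467908/9503715, 26111/82641, 10451/42380)
c = (0, 23/8, 5/4, 1)
Ac = (0, 0, 207/32, -2375/312)
Σ b_i: 284629/584844·1 + (-467908/9503715)·1 + 26111/82641·1 + 10451/42380·1 = 1 ✓
b·c: (-467908/9503715)·23/8 + 26111/82641·5/4 + 10451/42380·1 = 1/2 ✓
b·c²: (-467908/9503715)·529/64 + 26111/82641·25/16 + 10451/42380·1 = 1/3 ✓
b·Ac: 26111/82641·207/32 + 10451/42380·(-2375/312) = 1/6 ✓
b·c³: (-467908/9503715)·12167/512 + 26111/82641·125/64 + 10451/42380·1 = -83073/271232 ≠ 1/4 ⇒ order 3.
b·(c∘Ac): 26111/82641·1035/128 + 10451/42380·(-2375/312) = 7167985/10578048 ≠ 1/8
b·Ac²: 26111/82641·4761/256 + 10451/42380·(-46175/2496) = 82247/62592 ≠ 1/12
b·A²c: 10451/42380·(-345/32) = -721119/271232 ≠ 1/24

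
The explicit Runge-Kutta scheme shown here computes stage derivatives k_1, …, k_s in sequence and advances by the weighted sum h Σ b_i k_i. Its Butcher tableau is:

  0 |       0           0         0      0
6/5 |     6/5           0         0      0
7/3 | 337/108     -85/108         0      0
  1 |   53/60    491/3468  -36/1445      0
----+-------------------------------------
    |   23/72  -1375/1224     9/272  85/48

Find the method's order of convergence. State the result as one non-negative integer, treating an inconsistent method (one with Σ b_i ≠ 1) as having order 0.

4

b = (23/72, -1375/1224, 9/272, 85/48)
c = (0, 6/5, 7/3, 1)
Ac = (0, 0, -17/18, 19/170)
Σ b_i: 23/72·1 + (-1375/1224)·1 + 9/272·1 + 85/48·1 = 1 ✓
b·c: (-1375/1224)·6/5 + 9/272·7/3 + 85/48·1 = 1/2 ✓
b·c²: (-1375/1224)·36/25 + 9/272·49/9 + 85/48·1 = 1/3 ✓
b·Ac: 9/272·(-17/18) + 85/48·19/170 = 1/6 ✓
b·c³: (-1375/1224)·216/125 + 9/272·343/27 + 85/48·1 = 1/4 ✓
b·(c∘Ac): 9/272·(-119/54) + 85/48·19/170 = 1/8 ✓
b·Ac²: 9/272·(-17/15) + 85/48·29/425 = 1/12 ✓
b·A²c: 85/48·2/85 = 1/24 ✓; 4 stages ⇒ order 4.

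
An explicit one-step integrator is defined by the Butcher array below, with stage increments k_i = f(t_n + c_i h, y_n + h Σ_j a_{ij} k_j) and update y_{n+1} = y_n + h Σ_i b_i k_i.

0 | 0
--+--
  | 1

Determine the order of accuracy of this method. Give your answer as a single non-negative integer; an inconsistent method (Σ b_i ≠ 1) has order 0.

1

b = (1)
c = (0)
Σ b_i: 1·1 = 1 ✓; 1 stage ⇒ order 1.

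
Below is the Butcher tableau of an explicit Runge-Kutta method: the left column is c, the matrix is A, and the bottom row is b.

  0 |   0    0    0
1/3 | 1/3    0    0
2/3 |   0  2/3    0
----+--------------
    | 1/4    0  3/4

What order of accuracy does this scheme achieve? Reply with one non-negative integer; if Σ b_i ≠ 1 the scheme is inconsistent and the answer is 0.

3

b = (1/4, 0, 3/4)
c = (0, 1/3, 2/3)
Ac = (0, 0, 2/9)
Σ b_i: 1/4·1 + 3/4·1 = 1 ✓
b·c: 3/4·2/3 = 1/2 ✓
b·c²: 3/4·4/9 = 1/3 ✓
b·Ac: 3/4·2/9 = 1/6 ✓; 3 stages ⇒ order 3.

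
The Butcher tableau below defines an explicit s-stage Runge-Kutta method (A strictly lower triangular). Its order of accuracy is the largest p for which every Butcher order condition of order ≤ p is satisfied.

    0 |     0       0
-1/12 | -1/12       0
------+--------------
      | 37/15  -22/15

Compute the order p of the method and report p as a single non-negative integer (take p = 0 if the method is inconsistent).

b = (37/15, -22/15)
c = (0, -1/12)
Σ b_i: 37/15·1 + (-22/15)·1 = 1 ✓
b·c: (-22/15)·(-1/12) = 11/90 ≠ 1/2 ⇒ order 1.

1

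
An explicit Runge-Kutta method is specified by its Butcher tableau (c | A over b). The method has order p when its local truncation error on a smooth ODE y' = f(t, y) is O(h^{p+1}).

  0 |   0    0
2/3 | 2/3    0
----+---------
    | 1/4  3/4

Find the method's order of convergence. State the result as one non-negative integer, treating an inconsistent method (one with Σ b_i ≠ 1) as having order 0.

2

b = (1/4, 3/4)
c = (0, 2/3)
Σ b_i: 1/4·1 + 3/4·1 = 1 ✓
b·c: 3/4·2/3 = 1/2 ✓; 2 stages ⇒ order 2.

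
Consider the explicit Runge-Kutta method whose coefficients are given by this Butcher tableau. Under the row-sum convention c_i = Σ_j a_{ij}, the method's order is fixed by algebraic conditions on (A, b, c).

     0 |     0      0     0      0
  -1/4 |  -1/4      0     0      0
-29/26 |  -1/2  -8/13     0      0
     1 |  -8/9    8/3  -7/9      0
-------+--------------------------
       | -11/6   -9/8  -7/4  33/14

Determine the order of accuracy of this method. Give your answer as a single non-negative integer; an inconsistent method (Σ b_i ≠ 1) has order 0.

0

b = (-11/6, -9/8, -7/4, 33/14)
c = (0, -1/4, -29/26, 1)
Ac = (0, 0, 2/13, 47/234)
Σ b_i: (-11/6)·1 + (-9/8)·1 + (-7/4)·1 + 33/14·1 = -395/168 ≠ 1 ⇒ order 0.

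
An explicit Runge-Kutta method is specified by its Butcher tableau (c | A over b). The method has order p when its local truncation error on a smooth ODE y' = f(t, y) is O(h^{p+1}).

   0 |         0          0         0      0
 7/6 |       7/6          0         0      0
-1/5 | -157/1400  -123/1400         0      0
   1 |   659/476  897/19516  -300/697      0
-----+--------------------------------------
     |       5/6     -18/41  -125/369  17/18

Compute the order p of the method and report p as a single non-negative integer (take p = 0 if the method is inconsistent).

b = (5/6, -18/41, -125/369, 17/18)
c = (0, 7/6, -1/5, 1)
Ac = (0, 0, -41/400, 19/136)
Σ b_i: 5/6·1 + (-18/41)·1 + (-125/369)·1 + 17/18·1 = 1 ✓
b·c: (-18/41)·7/6 + (-125/369)·(-1/5) + 17/18·1 = 1/2 ✓
b·c²: (-18/41)·49/36 + (-125/369)·1/25 + 17/18·1 = 1/3 ✓
b·Ac: (-125/369)·(-41/400) + 17/18·19/136 = 1/6 ✓
b·c³: (-18/41)·343/216 + (-125/369)·(-1/125) + 17/18·1 = 1/4 ✓
b·(c∘Ac): (-125/369)·41/2000 + 17/18·19/136 = 1/8 ✓
b·Ac²: (-125/369)·(-287/2400) + 17/18·37/816 = 1/12 ✓
b·A²c: 17/18·3/68 = 1/24 ✓; 4 stages ⇒ order 4.

4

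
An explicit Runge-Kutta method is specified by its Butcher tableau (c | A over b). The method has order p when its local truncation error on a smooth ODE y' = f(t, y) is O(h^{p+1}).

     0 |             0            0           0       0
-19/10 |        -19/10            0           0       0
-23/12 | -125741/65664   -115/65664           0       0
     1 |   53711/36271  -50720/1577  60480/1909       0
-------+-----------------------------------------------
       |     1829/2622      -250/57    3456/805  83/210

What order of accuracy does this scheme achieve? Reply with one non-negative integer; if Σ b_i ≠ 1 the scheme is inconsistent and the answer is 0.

4

b = (1829/2622, -250/57, 3456/805, 83/210)
c = (0, -19/10, -23/12, 1)
Ac = (0, 0, 23/6912, 32/83)
Σ b_i: 1829/2622·1 + (-250/57)·1 + 3456/805·1 + 83/210·1 = 1 ✓
b·c: (-250/57)·(-19/10) + 3456/805·(-23/12) + 83/210·1 = 1/2 ✓
b·c²: (-250/57)·361/100 + 3456/805·529/144 + 83/210·1 = 1/3 ✓
b·Ac: 3456/805·23/6912 + 83/210·32/83 = 1/6 ✓
b·c³: (-250/57)·(-6859/1000) + 3456/805·(-12167/1728) + 83/210·1 = 1/4 ✓
b·(c∘Ac): 3456/805·(-529/82944) + 83/210·32/83 = 1/8 ✓
b·Ac²: 3456/805·(-437/69120) + 83/210·116/415 = 1/12 ✓
b·A²c: 83/210·35/332 = 1/24 ✓; 4 stages ⇒ order 4.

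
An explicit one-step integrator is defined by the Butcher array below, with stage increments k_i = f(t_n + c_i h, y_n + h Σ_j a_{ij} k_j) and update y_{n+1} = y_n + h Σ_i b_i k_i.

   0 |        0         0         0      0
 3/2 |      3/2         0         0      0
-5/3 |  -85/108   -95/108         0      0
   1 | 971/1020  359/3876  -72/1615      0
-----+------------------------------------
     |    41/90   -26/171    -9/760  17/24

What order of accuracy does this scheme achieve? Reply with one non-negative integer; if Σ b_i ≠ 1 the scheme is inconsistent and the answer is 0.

b = (41/90, -26/171, -9/760, 17/24)
c = (0, 3/2, -5/3, 1)
Ac = (0, 0, -95/72, 29/136)
Σ b_i: 41/90·1 + (-26/171)·1 + (-9/760)·1 + 17/24·1 = 1 ✓
b·c: (-26/171)·3/2 + (-9/760)·(-5/3) + 17/24·1 = 1/2 ✓
b·c²: (-26/171)·9/4 + (-9/760)·25/9 + 17/24·1 = 1/3 ✓
b·Ac: (-9/760)·(-95/72) + 17/24·29/136 = 1/6 ✓
b·c³: (-26/171)·27/8 + (-9/760)·(-125/27) + 17/24·1 = 1/4 ✓
b·(c∘Ac): (-9/760)·475/216 + 17/24·29/136 = 1/8 ✓
b·Ac²: (-9/760)·(-95/48) + 17/24·23/272 = 1/12 ✓
b·A²c: 17/24·1/17 = 1/24 ✓; 4 stages ⇒ order 4.

4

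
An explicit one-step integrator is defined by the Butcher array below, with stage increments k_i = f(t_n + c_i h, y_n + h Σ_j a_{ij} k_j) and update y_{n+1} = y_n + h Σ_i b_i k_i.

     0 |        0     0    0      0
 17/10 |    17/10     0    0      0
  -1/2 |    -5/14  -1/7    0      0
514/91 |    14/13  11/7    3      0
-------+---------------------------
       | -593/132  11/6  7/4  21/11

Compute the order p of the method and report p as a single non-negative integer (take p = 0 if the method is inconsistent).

b = (-593/132, 11/6, 7/4, 21/11)
c = (0, 17/10, -1/2, 514/91)
Ac = (0, 0, -17/70, 41/35)
Σ b_i: (-593/132)·1 + 11/6·1 + 7/4·1 + 21/11·1 = 1 ✓
b·c: 11/6·17/10 + 7/4·(-1/2) + 21/11·514/91 = 223507/17160 ≠ 1/2 ⇒ order 1.

1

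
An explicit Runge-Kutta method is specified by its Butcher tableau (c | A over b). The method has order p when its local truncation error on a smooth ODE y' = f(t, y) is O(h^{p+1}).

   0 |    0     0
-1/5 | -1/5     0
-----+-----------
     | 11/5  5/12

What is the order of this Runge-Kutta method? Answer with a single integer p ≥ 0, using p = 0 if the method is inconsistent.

0

b = (11/5, 5/12)
c = (0, -1/5)
Σ b_i: 11/5·1 + 5/12·1 = 157/60 ≠ 1 ⇒ order 0.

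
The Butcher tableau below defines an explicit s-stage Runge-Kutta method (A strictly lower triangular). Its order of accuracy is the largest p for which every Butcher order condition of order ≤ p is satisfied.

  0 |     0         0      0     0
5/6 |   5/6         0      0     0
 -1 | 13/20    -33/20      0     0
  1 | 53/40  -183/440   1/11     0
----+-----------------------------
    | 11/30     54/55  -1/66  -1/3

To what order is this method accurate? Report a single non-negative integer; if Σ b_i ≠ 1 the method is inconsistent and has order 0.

b = (11/30, 54/55, -1/66, -1/3)
c = (0, 5/6, -1, 1)
Ac = (0, 0, -11/8, -7/16)
Σ b_i: 11/30·1 + 54/55·1 + (-1/66)·1 + (-1/3)·1 = 1 ✓
b·c: 54/55·5/6 + (-1/66)·(-1) + (-1/3)·1 = 1/2 ✓
b·c²: 54/55·25/36 + (-1/66)·1 + (-1/3)·1 = 1/3 ✓
b·Ac: (-1/66)·(-11/8) + (-1/3)·(-7/16) = 1/6 ✓
b·c³: 54/55·125/216 + (-1/66)·(-1) + (-1/3)·1 = 1/4 ✓
b·(c∘Ac): (-1/66)·11/8 + (-1/3)·(-7/16) = 1/8 ✓
b·Ac²: (-1/66)·(-55/48) + (-1/3)·(-19/96) = 1/12 ✓
b·A²c: (-1/3)·(-1/8) = 1/24 ✓; 4 stages ⇒ order 4.

4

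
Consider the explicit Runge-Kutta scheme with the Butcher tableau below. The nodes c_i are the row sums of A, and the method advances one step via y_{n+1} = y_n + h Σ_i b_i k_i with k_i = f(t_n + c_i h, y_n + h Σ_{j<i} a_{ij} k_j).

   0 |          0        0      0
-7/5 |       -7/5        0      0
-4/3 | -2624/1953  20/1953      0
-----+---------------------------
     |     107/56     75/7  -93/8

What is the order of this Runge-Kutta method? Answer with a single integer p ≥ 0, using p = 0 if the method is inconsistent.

3

b = (107/56, 75/7, -93/8)
c = (0, -7/5, -4/3)
Ac = (0, 0, -4/279)
Σ b_i: 107/56·1 + 75/7·1 + (-93/8)·1 = 1 ✓
b·c: 75/7·(-7/5) + (-93/8)·(-4/3) = 1/2 ✓
b·c²: 75/7·49/25 + (-93/8)·16/9 = 1/3 ✓
b·Ac: (-93/8)·(-4/279) = 1/6 ✓; 3 stages ⇒ order 3.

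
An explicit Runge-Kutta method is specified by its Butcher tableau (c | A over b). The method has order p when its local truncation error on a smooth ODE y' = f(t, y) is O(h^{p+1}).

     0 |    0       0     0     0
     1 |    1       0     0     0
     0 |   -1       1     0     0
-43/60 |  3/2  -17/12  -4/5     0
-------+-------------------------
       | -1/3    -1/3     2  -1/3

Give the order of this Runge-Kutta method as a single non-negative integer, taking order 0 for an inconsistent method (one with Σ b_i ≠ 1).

b = (-1/3, -1/3, 2, -1/3)
c = (0, 1, 0, -43/60)
Ac = (0, 0, 1, -17/12)
Σ b_i: (-1/3)·1 + (-1/3)·1 + 2·1 + (-1/3)·1 = 1 ✓
b·c: (-1/3)·1 + (-1/3)·(-43/60) = -17/180 ≠ 1/2 ⇒ order 1.

1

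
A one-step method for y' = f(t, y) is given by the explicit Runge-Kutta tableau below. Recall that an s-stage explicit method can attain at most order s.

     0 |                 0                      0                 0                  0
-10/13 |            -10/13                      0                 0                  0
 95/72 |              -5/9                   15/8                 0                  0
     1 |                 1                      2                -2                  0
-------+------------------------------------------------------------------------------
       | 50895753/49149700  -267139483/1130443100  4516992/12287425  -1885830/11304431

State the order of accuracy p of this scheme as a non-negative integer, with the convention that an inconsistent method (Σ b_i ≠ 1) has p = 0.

3

b = (50895753/49149700, -267139483/1130443100, 4516992/12287425, -1885830/11304431)
c = (0, -10/13, 95/72, 1)
Ac = (0, 0, -75/52, -1955/468)
Σ b_i: 50895753/49149700·1 + (-267139483/1130443100)·1 + 4516992/12287425·1 + (-1885830/11304431)·1 = 1 ✓
b·c: (-267139483/1130443100)·(-10/13) + 4516992/12287425·95/72 + (-1885830/11304431)·1 = 1/2 ✓
b·c²: (-267139483/1130443100)·100/169 + 4516992/12287425·9025/5184 + (-1885830/11304431)·1 = 1/3 ✓
b·Ac: 4516992/12287425·(-75/52) + (-1885830/11304431)·(-1955/468) = 1/6 ✓
b·c³: (-267139483/1130443100)·(-1000/2197) + 4516992/12287425·857375/373248 + (-1885830/11304431)·1 = 541813225/690061788 ≠ 1/4 ⇒ order 3.
b·(c∘Ac): 4516992/12287425·(-2375/1248) + (-1885830/11304431)·(-1955/468) = -103715/38336766 ≠ 1/8
b·Ac²: 4516992/12287425·375/338 + (-1885830/11304431)·(-1006825/438048) = 2184135035/2760247152 ≠ 1/12
b·A²c: (-1885830/11304431)·75/26 = -70718625/146957603 ≠ 1/24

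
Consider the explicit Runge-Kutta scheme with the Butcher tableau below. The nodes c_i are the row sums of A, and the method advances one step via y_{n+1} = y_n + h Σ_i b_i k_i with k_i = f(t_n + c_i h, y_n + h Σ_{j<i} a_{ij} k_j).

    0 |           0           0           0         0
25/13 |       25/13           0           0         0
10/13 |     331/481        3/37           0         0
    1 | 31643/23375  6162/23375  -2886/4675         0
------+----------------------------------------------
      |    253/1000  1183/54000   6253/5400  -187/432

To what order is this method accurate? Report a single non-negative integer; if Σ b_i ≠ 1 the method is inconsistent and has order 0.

b = (253/1000, 1183/54000, 6253/5400, -187/432)
c = (0, 25/13, 10/13, 1)
Ac = (0, 0, 75/481, 6/187)
Σ b_i: 253/1000·1 + 1183/54000·1 + 6253/5400·1 + (-187/432)·1 = 1 ✓
b·c: 1183/54000·25/13 + 6253/5400·10/13 + (-187/432)·1 = 1/2 ✓
b·c²: 1183/54000·625/169 + 6253/5400·100/169 + (-187/432)·1 = 1/3 ✓
b·Ac: 6253/5400·75/481 + (-187/432)·6/187 = 1/6 ✓
b·c³: 1183/54000·15625/2197 + 6253/5400·1000/2197 + (-187/432)·1 = 1/4 ✓
b·(c∘Ac): 6253/5400·750/6253 + (-187/432)·6/187 = 1/8 ✓
b·Ac²: 6253/5400·1875/6253 + (-187/432)·114/187 = 1/12 ✓
b·A²c: (-187/432)·(-18/187) = 1/24 ✓; 4 stages ⇒ order 4.

4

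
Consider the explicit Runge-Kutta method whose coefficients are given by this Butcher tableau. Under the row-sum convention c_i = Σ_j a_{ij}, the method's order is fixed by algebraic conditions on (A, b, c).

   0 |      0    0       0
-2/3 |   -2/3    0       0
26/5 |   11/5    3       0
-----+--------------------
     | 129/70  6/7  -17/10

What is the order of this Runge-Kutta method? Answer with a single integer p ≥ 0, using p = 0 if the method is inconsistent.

1

b = (129/70, 6/7, -17/10)
c = (0, -2/3, 26/5)
Ac = (0, 0, -2)
Σ b_i: 129/70·1 + 6/7·1 + (-17/10)·1 = 1 ✓
b·c: 6/7·(-2/3) + (-17/10)·26/5 = -1647/175 ≠ 1/2 ⇒ order 1.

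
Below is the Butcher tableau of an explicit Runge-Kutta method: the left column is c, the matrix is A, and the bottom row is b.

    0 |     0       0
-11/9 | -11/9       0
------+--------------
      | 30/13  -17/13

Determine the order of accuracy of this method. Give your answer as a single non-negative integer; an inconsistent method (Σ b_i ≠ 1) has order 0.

b = (30/13, -17/13)
c = (0, -11/9)
Σ b_i: 30/13·1 + (-17/13)·1 = 1 ✓
b·c: (-17/13)·(-11/9) = 187/117 ≠ 1/2 ⇒ order 1.

1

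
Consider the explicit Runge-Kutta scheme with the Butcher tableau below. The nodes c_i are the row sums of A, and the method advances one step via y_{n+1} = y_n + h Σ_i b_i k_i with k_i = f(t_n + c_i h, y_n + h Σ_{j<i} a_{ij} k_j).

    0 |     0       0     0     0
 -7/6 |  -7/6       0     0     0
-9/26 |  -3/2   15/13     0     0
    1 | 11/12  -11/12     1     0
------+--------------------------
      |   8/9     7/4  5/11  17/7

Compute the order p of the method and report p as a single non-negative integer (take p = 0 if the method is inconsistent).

b = (8/9, 7/4, 5/11, 17/7)
c = (0, -7/6, -9/26, 1)
Ac = (0, 0, -35/26, 677/936)
Σ b_i: 8/9·1 + 7/4·1 + 5/11·1 + 17/7·1 = 15307/2772 ≠ 1 ⇒ order 0.

0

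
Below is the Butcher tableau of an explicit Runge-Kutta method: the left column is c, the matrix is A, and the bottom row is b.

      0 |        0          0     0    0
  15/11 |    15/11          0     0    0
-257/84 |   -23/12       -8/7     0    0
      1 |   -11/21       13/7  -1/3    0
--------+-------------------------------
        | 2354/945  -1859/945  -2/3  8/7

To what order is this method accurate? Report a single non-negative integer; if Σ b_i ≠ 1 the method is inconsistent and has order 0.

2

b = (2354/945, -1859/945, -2/3, 8/7)
c = (0, 15/11, -257/84, 1)
Ac = (0, 0, -120/77, 9847/2772)
Σ b_i: 2354/945·1 + (-1859/945)·1 + (-2/3)·1 + 8/7·1 = 1 ✓
b·c: (-1859/945)·15/11 + (-2/3)·(-257/84) + 8/7·1 = 1/2 ✓
b·c²: (-1859/945)·225/121 + (-2/3)·66049/7056 + 8/7·1 = -1019363/116424 ≠ 1/3 ⇒ order 2.
b·Ac: (-2/3)·(-120/77) + 8/7·9847/2772 = 24734/4851 ≠ 1/6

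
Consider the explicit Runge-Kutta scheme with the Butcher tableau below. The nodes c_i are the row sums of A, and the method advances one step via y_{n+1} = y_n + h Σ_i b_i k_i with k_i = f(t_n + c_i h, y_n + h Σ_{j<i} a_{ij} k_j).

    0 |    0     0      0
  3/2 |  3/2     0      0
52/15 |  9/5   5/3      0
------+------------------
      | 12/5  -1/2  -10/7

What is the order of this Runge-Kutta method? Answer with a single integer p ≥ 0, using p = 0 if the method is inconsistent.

0

b = (12/5, -1/2, -10/7)
c = (0, 3/2, 52/15)
Ac = (0, 0, 5/2)
Σ b_i: 12/5·1 + (-1/2)·1 + (-10/7)·1 = 33/70 ≠ 1 ⇒ order 0.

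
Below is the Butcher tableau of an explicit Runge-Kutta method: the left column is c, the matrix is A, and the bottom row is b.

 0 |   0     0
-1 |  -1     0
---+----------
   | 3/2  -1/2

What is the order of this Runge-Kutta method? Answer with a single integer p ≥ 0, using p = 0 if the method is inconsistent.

2

b = (3/2, -1/2)
c = (0, -1)
Σ b_i: 3/2·1 + (-1/2)·1 = 1 ✓
b·c: (-1/2)·(-1) = 1/2 ✓; 2 stages ⇒ order 2.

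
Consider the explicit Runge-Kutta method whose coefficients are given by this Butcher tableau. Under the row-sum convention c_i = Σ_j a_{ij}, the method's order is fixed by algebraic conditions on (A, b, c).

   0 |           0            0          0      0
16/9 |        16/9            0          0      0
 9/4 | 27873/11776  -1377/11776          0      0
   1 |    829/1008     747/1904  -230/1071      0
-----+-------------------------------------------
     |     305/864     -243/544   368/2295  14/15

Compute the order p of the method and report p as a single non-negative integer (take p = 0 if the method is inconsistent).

b = (305/864, -243/544, 368/2295, 14/15)
c = (0, 16/9, 9/4, 1)
Ac = (0, 0, -153/736, 3/14)
Σ b_i: 305/864·1 + (-243/544)·1 + 368/2295·1 + 14/15·1 = 1 ✓
b·c: (-243/544)·16/9 + 368/2295·9/4 + 14/15·1 = 1/2 ✓
b·c²: (-243/544)·256/81 + 368/2295·81/16 + 14/15·1 = 1/3 ✓
b·Ac: 368/2295·(-153/736) + 14/15·3/14 = 1/6 ✓
b·c³: (-243/544)·4096/729 + 368/2295·729/64 + 14/15·1 = 1/4 ✓
b·(c∘Ac): 368/2295·(-1377/2944) + 14/15·3/14 = 1/8 ✓
b·Ac²: 368/2295·(-17/46) + 14/15·11/72 = 1/12 ✓
b·A²c: 14/15·5/112 = 1/24 ✓; 4 stages ⇒ order 4.

4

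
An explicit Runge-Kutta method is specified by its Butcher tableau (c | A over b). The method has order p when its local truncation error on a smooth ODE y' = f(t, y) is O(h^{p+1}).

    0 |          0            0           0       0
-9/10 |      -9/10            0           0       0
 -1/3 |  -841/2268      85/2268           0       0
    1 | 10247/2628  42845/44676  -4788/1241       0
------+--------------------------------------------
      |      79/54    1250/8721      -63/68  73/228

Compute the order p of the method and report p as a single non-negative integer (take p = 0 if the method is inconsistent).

b = (79/54, 1250/8721, -63/68, 73/228)
c = (0, -9/10, -1/3, 1)
Ac = (0, 0, -17/504, 247/584)
Σ b_i: 79/54·1 + 1250/8721·1 + (-63/68)·1 + 73/228·1 = 1 ✓
b·c: 1250/8721·(-9/10) + (-63/68)·(-1/3) + 73/228·1 = 1/2 ✓
b·c²: 1250/8721·81/100 + (-63/68)·1/9 + 73/228·1 = 1/3 ✓
b·Ac: (-63/68)·(-17/504) + 73/228·247/584 = 1/6 ✓
b·c³: 1250/8721·(-729/1000) + (-63/68)·(-1/27) + 73/228·1 = 1/4 ✓
b·(c∘Ac): (-63/68)·17/1512 + 73/228·247/584 = 1/8 ✓
b·Ac²: (-63/68)·17/560 + 73/228·2033/5840 = 1/12 ✓
b·A²c: 73/228·19/146 = 1/24 ✓; 4 stages ⇒ order 4.

4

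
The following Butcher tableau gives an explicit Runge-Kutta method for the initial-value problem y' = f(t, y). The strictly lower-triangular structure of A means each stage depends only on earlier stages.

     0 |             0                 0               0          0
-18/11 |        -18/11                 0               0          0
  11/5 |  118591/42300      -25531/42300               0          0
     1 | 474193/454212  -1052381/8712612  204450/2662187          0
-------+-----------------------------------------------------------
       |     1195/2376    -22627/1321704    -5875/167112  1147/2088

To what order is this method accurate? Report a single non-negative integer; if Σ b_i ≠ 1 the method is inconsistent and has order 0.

4

b = (1195/2376, -22627/1321704, -5875/167112, 1147/2088)
c = (0, -18/11, 11/5, 1)
Ac = (0, 0, 2321/2350, 841/2294)
Σ b_i: 1195/2376·1 + (-22627/1321704)·1 + (-5875/167112)·1 + 1147/2088·1 = 1 ✓
b·c: (-22627/1321704)·(-18/11) + (-5875/167112)·11/5 + 1147/2088·1 = 1/2 ✓
b·c²: (-22627/1321704)·324/121 + (-5875/167112)·121/25 + 1147/2088·1 = 1/3 ✓
b·Ac: (-5875/167112)·2321/2350 + 1147/2088·841/2294 = 1/6 ✓
b·c³: (-22627/1321704)·(-5832/1331) + (-5875/167112)·1331/125 + 1147/2088·1 = 1/4 ✓
b·(c∘Ac): (-5875/167112)·25531/11750 + 1147/2088·841/2294 = 1/8 ✓
b·Ac²: (-5875/167112)·(-1899/1175) + 1147/2088·609/12617 = 1/12 ✓
b·A²c: 1147/2088·87/1147 = 1/24 ✓; 4 stages ⇒ order 4.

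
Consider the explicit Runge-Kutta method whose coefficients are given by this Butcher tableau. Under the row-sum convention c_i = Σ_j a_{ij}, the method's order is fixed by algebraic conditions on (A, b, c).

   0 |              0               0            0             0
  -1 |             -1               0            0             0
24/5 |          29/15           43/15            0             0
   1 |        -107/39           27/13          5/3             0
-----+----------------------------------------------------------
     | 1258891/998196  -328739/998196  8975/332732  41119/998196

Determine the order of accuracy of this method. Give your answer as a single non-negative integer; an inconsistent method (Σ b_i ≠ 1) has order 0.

3

b = (1258891/998196, -328739/998196, 8975/332732, 41119/998196)
c = (0, -1, 24/5, 1)
Ac = (0, 0, -43/15, 77/13)
Σ b_i: 1258891/998196·1 + (-328739/998196)·1 + 8975/332732·1 + 41119/998196·1 = 1 ✓
b·c: (-328739/998196)·(-1) + 8975/332732·24/5 + 41119/998196·1 = 1/2 ✓
b·c²: (-328739/998196)·1 + 8975/332732·576/25 + 41119/998196·1 = 1/3 ✓
b·Ac: 8975/332732·(-43/15) + 41119/998196·77/13 = 1/6 ✓
b·c³: (-328739/998196)·(-1) + 8975/332732·13824/125 + 41119/998196·1 = 2789623/831830 ≠ 1/4 ⇒ order 3.
b·(c∘Ac): 8975/332732·(-344/25) + 41119/998196·77/13 = -126937/998196 ≠ 1/8
b·Ac²: 8975/332732·43/15 + 41119/998196·2631/65 = 4353889/2495490 ≠ 1/12
b·A²c: 41119/998196·(-43/9) = -1768117/8983764 ≠ 1/24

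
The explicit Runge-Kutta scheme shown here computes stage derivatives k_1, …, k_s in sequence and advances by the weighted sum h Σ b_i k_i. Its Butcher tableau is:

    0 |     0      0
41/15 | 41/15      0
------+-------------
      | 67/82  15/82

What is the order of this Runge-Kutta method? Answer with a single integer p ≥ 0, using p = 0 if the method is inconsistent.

b = (67/82, 15/82)
c = (0, 41/15)
Σ b_i: 67/82·1 + 15/82·1 = 1 ✓
b·c: 15/82·41/15 = 1/2 ✓; 2 stages ⇒ order 2.

2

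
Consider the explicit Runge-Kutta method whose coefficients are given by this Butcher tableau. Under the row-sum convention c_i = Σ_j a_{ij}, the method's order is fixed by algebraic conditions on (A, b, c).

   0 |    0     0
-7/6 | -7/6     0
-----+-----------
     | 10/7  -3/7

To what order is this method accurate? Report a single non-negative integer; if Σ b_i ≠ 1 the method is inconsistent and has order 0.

b = (10/7, -3/7)
c = (0, -7/6)
Σ b_i: 10/7·1 + (-3/7)·1 = 1 ✓
b·c: (-3/7)·(-7/6) = 1/2 ✓; 2 stages ⇒ order 2.

2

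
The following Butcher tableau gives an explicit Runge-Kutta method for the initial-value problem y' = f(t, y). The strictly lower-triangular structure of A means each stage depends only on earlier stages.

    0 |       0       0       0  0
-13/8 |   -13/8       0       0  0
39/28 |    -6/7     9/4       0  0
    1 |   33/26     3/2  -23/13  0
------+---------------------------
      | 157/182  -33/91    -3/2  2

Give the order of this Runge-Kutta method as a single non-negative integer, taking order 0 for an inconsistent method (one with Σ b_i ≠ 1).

b = (157/182, -33/91, -3/2, 2)
c = (0, -13/8, 39/28, 1)
Ac = (0, 0, -117/32, -549/112)
Σ b_i: 157/182·1 + (-33/91)·1 + (-3/2)·1 + 2·1 = 1 ✓
b·c: (-33/91)·(-13/8) + (-3/2)·39/28 + 2·1 = 1/2 ✓
b·c²: (-33/91)·169/64 + (-3/2)·1521/784 + 2·1 = -5857/3136 ≠ 1/3 ⇒ order 2.
b·Ac: (-3/2)·(-117/32) + 2·(-549/112) = -1935/448 ≠ 1/6

2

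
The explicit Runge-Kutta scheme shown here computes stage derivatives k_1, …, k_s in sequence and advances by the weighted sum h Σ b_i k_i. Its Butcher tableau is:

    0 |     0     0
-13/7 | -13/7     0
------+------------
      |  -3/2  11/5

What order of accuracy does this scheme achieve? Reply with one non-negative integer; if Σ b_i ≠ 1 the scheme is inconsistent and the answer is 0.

0

b = (-3/2, 11/5)
c = (0, -13/7)
Σ b_i: (-3/2)·1 + 11/5·1 = 7/10 ≠ 1 ⇒ order 0.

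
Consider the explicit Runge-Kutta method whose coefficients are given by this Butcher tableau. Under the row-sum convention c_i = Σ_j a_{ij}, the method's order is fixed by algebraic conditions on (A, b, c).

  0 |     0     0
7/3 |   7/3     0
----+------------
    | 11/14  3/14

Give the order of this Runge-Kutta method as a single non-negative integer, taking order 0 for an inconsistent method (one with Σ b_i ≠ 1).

b = (11/14, 3/14)
c = (0, 7/3)
Σ b_i: 11/14·1 + 3/14·1 = 1 ✓
b·c: 3/14·7/3 = 1/2 ✓; 2 stages ⇒ order 2.

2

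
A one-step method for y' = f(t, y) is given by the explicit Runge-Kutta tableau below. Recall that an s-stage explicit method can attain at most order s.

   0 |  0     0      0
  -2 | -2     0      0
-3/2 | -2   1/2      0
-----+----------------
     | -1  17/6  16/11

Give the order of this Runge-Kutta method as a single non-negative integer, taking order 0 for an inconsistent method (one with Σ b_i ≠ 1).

0

b = (-1, 17/6, 16/11)
c = (0, -2, -3/2)
Ac = (0, 0, -1)
Σ b_i: (-1)·1 + 17/6·1 + 16/11·1 = 217/66 ≠ 1 ⇒ order 0.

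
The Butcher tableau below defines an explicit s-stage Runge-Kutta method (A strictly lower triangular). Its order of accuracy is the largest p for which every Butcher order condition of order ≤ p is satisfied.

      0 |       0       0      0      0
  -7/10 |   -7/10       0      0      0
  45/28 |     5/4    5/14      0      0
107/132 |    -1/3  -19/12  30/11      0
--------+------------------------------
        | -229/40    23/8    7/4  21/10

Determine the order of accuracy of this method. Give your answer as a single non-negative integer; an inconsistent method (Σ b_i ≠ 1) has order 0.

b = (-229/40, 23/8, 7/4, 21/10)
c = (0, -7/10, 45/28, 107/132)
Ac = (0, 0, -1/4, 50741/9240)
Σ b_i: (-229/40)·1 + 23/8·1 + 7/4·1 + 21/10·1 = 1 ✓
b·c: 23/8·(-7/10) + 7/4·45/28 + 21/10·107/132 = 1101/440 ≠ 1/2 ⇒ order 1.

1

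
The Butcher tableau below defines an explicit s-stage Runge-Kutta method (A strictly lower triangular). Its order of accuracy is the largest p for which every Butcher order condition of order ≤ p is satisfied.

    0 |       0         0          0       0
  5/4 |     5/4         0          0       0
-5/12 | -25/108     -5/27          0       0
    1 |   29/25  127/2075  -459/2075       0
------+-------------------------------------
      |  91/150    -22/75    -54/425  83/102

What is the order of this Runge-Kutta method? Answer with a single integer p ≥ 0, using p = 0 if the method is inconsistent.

4

b = (91/150, -22/75, -54/425, 83/102)
c = (0, 5/4, -5/12, 1)
Ac = (0, 0, -25/108, 14/83)
Σ b_i: 91/150·1 + (-22/75)·1 + (-54/425)·1 + 83/102·1 = 1 ✓
b·c: (-22/75)·5/4 + (-54/425)·(-5/12) + 83/102·1 = 1/2 ✓
b·c²: (-22/75)·25/16 + (-54/425)·25/144 + 83/102·1 = 1/3 ✓
b·Ac: (-54/425)·(-25/108) + 83/102·14/83 = 1/6 ✓
b·c³: (-22/75)·125/64 + (-54/425)·(-125/1728) + 83/102·1 = 1/4 ✓
b·(c∘Ac): (-54/425)·125/1296 + 83/102·14/83 = 1/8 ✓
b·Ac²: (-54/425)·(-125/432) + 83/102·19/332 = 1/12 ✓
b·A²c: 83/102·17/332 = 1/24 ✓; 4 stages ⇒ order 4.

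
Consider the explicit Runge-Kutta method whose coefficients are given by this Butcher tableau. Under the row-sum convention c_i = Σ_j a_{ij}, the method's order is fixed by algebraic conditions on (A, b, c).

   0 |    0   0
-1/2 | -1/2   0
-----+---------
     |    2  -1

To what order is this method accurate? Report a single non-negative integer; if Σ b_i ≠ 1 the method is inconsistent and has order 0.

2

b = (2, -1)
c = (0, -1/2)
Σ b_i: 2·1 + (-1)·1 = 1 ✓
b·c: (-1)·(-1/2) = 1/2 ✓; 2 stages ⇒ order 2.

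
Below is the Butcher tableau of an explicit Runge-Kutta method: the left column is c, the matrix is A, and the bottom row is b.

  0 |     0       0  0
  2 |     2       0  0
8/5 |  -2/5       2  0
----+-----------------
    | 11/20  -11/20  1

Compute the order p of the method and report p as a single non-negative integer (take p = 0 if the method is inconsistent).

2

b = (11/20, -11/20, 1)
c = (0, 2, 8/5)
Ac = (0, 0, 4)
Σ b_i: 11/20·1 + (-11/20)·1 + 1·1 = 1 ✓
b·c: (-11/20)·2 + 1·8/5 = 1/2 ✓
b·c²: (-11/20)·4 + 1·64/25 = 9/25 ≠ 1/3 ⇒ order 2.
b·Ac: 1·4 = 4 ≠ 1/6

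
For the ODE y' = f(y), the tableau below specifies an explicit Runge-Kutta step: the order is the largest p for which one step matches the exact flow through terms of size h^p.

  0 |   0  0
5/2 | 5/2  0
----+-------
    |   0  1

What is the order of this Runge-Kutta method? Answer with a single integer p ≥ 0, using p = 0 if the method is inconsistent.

b = (0, 1)
c = (0, 5/2)
Σ b_i: 1·1 = 1 ✓
b·c: 1·5/2 = 5/2 ≠ 1/2 ⇒ order 1.

1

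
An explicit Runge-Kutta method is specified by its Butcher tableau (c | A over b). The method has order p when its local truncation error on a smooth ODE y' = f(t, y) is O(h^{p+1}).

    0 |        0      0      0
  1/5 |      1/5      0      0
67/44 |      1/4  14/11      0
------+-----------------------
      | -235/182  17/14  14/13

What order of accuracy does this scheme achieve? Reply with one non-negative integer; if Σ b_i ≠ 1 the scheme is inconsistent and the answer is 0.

1

b = (-235/182, 17/14, 14/13)
c = (0, 1/5, 67/44)
Ac = (0, 0, 14/55)
Σ b_i: (-235/182)·1 + 17/14·1 + 14/13·1 = 1 ✓
b·c: 17/14·1/5 + 14/13·67/44 = 9423/5005 ≠ 1/2 ⇒ order 1.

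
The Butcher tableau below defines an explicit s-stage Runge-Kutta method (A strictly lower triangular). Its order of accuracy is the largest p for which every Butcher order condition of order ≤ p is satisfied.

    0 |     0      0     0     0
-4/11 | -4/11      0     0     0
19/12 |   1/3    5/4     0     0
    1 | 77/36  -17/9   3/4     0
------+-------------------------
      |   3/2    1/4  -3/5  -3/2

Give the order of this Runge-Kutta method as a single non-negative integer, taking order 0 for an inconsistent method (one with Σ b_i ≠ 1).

0

b = (3/2, 1/4, -3/5, -3/2)
c = (0, -4/11, 19/12, 1)
Ac = (0, 0, -5/11, 2969/1584)
Σ b_i: 3/2·1 + 1/4·1 + (-3/5)·1 + (-3/2)·1 = -7/20 ≠ 1 ⇒ order 0.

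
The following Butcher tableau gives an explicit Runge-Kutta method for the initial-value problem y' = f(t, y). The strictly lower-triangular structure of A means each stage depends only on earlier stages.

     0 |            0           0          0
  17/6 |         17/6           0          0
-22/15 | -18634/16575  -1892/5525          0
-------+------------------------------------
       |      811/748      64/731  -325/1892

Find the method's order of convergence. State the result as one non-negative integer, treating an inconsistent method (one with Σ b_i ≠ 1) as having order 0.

b = (811/748, 64/731, -325/1892)
c = (0, 17/6, -22/15)
Ac = (0, 0, -946/975)
Σ b_i: 811/748·1 + 64/731·1 + (-325/1892)·1 = 1 ✓
b·c: 64/731·17/6 + (-325/1892)·(-22/15) = 1/2 ✓
b·c²: 64/731·289/36 + (-325/1892)·484/225 = 1/3 ✓
b·Ac: (-325/1892)·(-946/975) = 1/6 ✓; 3 stages ⇒ order 3.

3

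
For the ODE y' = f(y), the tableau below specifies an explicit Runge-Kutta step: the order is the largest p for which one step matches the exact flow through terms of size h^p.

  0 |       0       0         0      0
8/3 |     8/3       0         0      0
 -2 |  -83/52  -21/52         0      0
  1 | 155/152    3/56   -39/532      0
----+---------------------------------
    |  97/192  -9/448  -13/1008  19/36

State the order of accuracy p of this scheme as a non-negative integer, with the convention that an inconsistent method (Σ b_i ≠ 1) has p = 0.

b = (97/192, -9/448, -13/1008, 19/36)
c = (0, 8/3, -2, 1)
Ac = (0, 0, -14/13, 11/38)
Σ b_i: 97/192·1 + (-9/448)·1 + (-13/1008)·1 + 19/36·1 = 1 ✓
b·c: (-9/448)·8/3 + (-13/1008)·(-2) + 19/36·1 = 1/2 ✓
b·c²: (-9/448)·64/9 + (-13/1008)·4 + 19/36·1 = 1/3 ✓
b·Ac: (-13/1008)·(-14/13) + 19/36·11/38 = 1/6 ✓
b·c³: (-9/448)·512/27 + (-13/1008)·(-8) + 19/36·1 = 1/4 ✓
b·(c∘Ac): (-13/1008)·28/13 + 19/36·11/38 = 1/8 ✓
b·Ac²: (-13/1008)·(-112/39) + 19/36·5/57 = 1/12 ✓
b·A²c: 19/36·3/38 = 1/24 ✓; 4 stages ⇒ order 4.

4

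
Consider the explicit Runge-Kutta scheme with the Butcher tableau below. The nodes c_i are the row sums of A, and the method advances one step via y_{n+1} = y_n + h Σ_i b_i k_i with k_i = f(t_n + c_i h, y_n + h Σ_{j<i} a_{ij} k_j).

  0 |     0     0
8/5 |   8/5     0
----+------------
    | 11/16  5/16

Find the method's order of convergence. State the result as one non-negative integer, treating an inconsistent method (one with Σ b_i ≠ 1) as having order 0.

b = (11/16, 5/16)
c = (0, 8/5)
Σ b_i: 11/16·1 + 5/16·1 = 1 ✓
b·c: 5/16·8/5 = 1/2 ✓; 2 stages ⇒ order 2.

2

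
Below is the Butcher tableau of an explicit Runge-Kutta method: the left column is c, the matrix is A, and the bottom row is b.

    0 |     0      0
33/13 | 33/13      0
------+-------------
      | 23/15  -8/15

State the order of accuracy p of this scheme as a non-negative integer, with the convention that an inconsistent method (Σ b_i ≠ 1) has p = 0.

1

b = (23/15, -8/15)
c = (0, 33/13)
Σ b_i: 23/15·1 + (-8/15)·1 = 1 ✓
b·c: (-8/15)·33/13 = -88/65 ≠ 1/2 ⇒ order 1.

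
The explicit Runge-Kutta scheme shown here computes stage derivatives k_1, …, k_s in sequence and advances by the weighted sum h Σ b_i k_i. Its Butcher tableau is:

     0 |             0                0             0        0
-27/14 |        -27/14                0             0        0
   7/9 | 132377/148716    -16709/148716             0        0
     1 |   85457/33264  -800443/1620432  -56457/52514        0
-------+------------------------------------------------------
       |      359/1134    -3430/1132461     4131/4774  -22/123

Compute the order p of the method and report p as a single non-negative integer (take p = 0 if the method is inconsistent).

4

b = (359/1134, -3430/1132461, 4131/4774, -22/123)
c = (0, -27/14, 7/9, 1)
Ac = (0, 0, 2387/11016, 41/352)
Σ b_i: 359/1134·1 + (-3430/1132461)·1 + 4131/4774·1 + (-22/123)·1 = 1 ✓
b·c: (-3430/1132461)·(-27/14) + 4131/4774·7/9 + (-22/123)·1 = 1/2 ✓
b·c²: (-3430/1132461)·729/196 + 4131/4774·49/81 + (-22/123)·1 = 1/3 ✓
b·Ac: 4131/4774·2387/11016 + (-22/123)·41/352 = 1/6 ✓
b·c³: (-3430/1132461)·(-19683/2744) + 4131/4774·343/729 + (-22/123)·1 = 1/4 ✓
b·(c∘Ac): 4131/4774·16709/99144 + (-22/123)·41/352 = 1/8 ✓
b·Ac²: 4131/4774·(-341/816) + (-22/123)·(-12259/4928) = 1/12 ✓
b·A²c: (-22/123)·(-41/176) = 1/24 ✓; 4 stages ⇒ order 4.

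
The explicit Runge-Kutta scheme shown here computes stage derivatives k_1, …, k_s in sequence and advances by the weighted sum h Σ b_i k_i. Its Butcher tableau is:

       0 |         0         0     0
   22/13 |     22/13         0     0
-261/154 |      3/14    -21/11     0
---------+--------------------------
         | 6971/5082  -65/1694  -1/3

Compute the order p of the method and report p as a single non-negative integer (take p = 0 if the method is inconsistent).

2

b = (6971/5082, -65/1694, -1/3)
c = (0, 22/13, -261/154)
Ac = (0, 0, -42/13)
Σ b_i: 6971/5082·1 + (-65/1694)·1 + (-1/3)·1 = 1 ✓
b·c: (-65/1694)·22/13 + (-1/3)·(-261/154) = 1/2 ✓
b·c²: (-65/1694)·484/169 + (-1/3)·68121/23716 = -329071/308308 ≠ 1/3 ⇒ order 2.
b·Ac: (-1/3)·(-42/13) = 14/13 ≠ 1/6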